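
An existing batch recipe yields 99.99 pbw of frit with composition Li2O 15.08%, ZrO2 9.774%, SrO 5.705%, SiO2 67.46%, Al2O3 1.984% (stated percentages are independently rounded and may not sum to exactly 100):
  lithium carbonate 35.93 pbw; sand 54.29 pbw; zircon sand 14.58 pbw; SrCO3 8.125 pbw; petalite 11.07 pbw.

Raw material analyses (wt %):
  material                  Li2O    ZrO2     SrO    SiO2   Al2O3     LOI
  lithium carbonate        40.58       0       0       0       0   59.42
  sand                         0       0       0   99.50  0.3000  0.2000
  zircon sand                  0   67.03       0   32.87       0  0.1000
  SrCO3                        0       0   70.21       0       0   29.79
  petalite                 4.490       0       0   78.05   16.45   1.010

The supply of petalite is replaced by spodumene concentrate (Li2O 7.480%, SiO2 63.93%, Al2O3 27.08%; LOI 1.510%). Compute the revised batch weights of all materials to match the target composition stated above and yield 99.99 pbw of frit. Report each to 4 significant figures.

Revised batch per 99.99 pbw frit:
  lithium carbonate: 35.93 pbw
  sand: 58.69 pbw
  zircon sand: 14.58 pbw
  SrCO3: 8.125 pbw
  spodumene concentrate: 6.676 pbw
Total batch = 124.0 pbw; LOI loss = 24.00 pbw

The working math carries full precision throughout. The intermediate values are shown with 4-significant-digit rounding at each printed step. Every reported number receives exactly one rounding — all derived quantities are carried using the weight values on 99.99 pbw of glass in exact precision (net glass mass, yield, the five compositions, ignition loss, totals), as quoted within either problem or answer.
Per-oxide target masses for 99.99 pbw frit:
  Li2O: 15.08% × 99.99 = 15.08 pbw
  ZrO2: 9.774% × 99.99 = 9.773 pbw
  SrO: 5.705% × 99.99 = 5.704 pbw
  SiO2: 67.46% × 99.99 = 67.45 pbw
  Al2O3: 1.984% × 99.99 = 1.984 pbw
Balance tally, oxide-wise, applying the batch weights above, versus the basis set out (delivered sums recover each target given rounding of the digits):
  Li2O: 35.93·0.4058 + 6.676·0.07480 = 15.08 pbw (target 15.08 pbw)
  ZrO2: 14.58·0.6703 = 9.773 pbw (target 9.773 pbw)
  SrO: 8.125·0.7021 = 5.705 pbw (target 5.704 pbw)
  SiO2: 58.69·0.9950 + 14.58·0.3287 + 6.676·0.6393 = 67.46 pbw (target 67.45 pbw)
  Al2O3: 58.69·0.003000 + 6.676·0.2708 = 1.984 pbw (target 1.984 pbw)
Glass-mass sanity pass: the batch minus its LOI: 100.0 pbw (summing oxide targets gives 99.99 pbw; versus the stated basis of 99.99 pbw — any gap is answer rounding).
Adding the batch up: Σ batch = 124.0 pbw; the LOI term Σ batch·LOI equals 24.00 pbw; the yield ratio, glass ÷ batch: 80.64%.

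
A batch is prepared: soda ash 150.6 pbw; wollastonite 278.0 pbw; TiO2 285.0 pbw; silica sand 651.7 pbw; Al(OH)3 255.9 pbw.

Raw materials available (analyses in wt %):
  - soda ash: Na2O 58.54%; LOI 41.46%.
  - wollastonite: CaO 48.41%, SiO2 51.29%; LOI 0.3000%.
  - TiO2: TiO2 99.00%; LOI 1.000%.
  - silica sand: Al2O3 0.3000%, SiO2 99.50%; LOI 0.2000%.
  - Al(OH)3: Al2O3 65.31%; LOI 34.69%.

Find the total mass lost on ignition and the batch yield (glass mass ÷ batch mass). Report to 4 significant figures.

LOI loss = 156.2 pbw; glass = 1465 pbw; yield = 90.37%

In-progress results are displayed, with 4-significant-figure rounding, alongside each step — every computation holds full precision from first step to last. Every reported result is rounded exactly once — derived quantities are re-derived from the weighed amounts for 1465 pbw of glass in full precision (the totals, the five compositions, the yield, glass mass, LOI), exactly as printed in problem or answer.
Per-material ignition loss:
  soda ash: 150.6 × 0.4146 = 62.44 pbw
  wollastonite: 278.0 × 0.003000 = 0.8340 pbw
  TiO2: 285.0 × 0.01000 = 2.850 pbw
  silica sand: 651.7 × 0.002000 = 1.303 pbw
  Al(OH)3: 255.9 × 0.3469 = 88.77 pbw
Total LOI = 156.2 pbw
Glass = batch − LOI = 1621 − 156.2 = 1465 pbw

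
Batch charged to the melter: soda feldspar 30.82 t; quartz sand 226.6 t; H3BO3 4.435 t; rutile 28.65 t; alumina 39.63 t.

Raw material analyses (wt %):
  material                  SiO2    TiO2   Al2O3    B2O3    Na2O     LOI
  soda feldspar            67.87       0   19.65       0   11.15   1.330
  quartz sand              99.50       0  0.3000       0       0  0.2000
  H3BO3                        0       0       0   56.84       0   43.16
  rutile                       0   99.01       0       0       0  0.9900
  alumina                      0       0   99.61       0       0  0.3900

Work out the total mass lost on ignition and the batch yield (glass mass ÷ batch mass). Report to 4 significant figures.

LOI loss = 3.215 t; glass = 326.9 t; yield = 99.03%

Each numeric step maintains exact precision end to end — rounding to 4 significant digits extends to every working value as printed; a single rounding completes each reported number. The derived quantities, which include the yield, totals, glass mass, five oxide percentages, LOI, are recomputed at exact precision, as quoted within the problem or the answer, from the batch weights at 326.9 t of glass.
Per-material ignition loss:
  soda feldspar: 30.82 × 0.01330 = 0.4099 t
  quartz sand: 226.6 × 0.002000 = 0.4532 t
  H3BO3: 4.435 × 0.4316 = 1.914 t
  rutile: 28.65 × 0.009900 = 0.2836 t
  alumina: 39.63 × 0.003900 = 0.1546 t
Total LOI = 3.215 t
Glass = batch − LOI = 330.1 − 3.215 = 326.9 t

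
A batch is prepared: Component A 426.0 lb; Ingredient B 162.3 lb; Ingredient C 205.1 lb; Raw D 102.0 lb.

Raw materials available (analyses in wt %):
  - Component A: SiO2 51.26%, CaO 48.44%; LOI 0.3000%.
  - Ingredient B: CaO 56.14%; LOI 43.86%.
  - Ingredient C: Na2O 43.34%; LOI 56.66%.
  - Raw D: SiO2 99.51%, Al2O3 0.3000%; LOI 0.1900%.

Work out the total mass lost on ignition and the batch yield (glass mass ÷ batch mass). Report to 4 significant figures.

The working math carries full precision at every stage; intermediates are printed, rounded to four significant figures, when written out — exactly one rounding goes into every reported figure. Derived quantities are re-derived at full float precision (the yield, net glass mass, the totals, LOI, four oxide percentages) from the weighed amounts at 706.5 lb of glass, as set out in problem or answer.
Material-by-material LOI:
  Component A: 426.0 × 0.003000 = 1.278 lb
  Ingredient B: 162.3 × 0.4386 = 71.18 lb
  Ingredient C: 205.1 × 0.5666 = 116.2 lb
  Raw D: 102.0 × 0.001900 = 0.1938 lb
Total LOI = 188.9 lb
Glass = batch − LOI = 895.4 − 188.9 = 706.5 lb

LOI loss = 188.9 lb; glass = 706.5 lb; yield = 78.91%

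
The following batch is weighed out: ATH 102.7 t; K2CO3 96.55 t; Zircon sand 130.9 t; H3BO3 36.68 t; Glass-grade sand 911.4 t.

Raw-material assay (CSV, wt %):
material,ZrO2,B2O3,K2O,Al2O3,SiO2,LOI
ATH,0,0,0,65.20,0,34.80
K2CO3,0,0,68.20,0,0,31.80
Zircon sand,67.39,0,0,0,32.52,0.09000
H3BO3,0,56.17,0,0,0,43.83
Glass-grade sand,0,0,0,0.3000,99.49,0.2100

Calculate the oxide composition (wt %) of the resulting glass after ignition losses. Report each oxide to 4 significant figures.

Glass mass = 1194 t (batch 1278 − LOI 84.55).
Composition: ZrO2 7.390%, B2O3 1.726%, K2O 5.516%, Al2O3 5.839%, SiO2 79.53%

Each numeric step runs at full precision at all times. Mid-chain values are shown, with 4-significant-digit rounding, on the page; a single rounding yields each reported figure; all derived quantities (totals, the yield, LOI, five oxide percentages, glass mass) are rebuilt from the batch weights on 1194 t of glass in full float precision exactly as shown in the problem or answer text.
Mass of each oxide from the mix:
  ZrO2: 130.9·0.6739 = 88.21 t
  B2O3: 36.68·0.5617 = 20.60 t
  K2O: 96.55·0.6820 = 65.85 t
  Al2O3: 102.7·0.6520 + 911.4·0.003000 = 69.69 t
  SiO2: 130.9·0.3252 + 911.4·0.9949 = 949.3 t
LOI: 102.7·0.3480 + 96.55·0.3180 + 130.9·9.000e-04 + 36.68·0.4383 + 911.4·0.002100 = 84.55 t
The glass mass, total less LOI, = 1278 − 84.55 = 1194 t (= the summed oxide contributions)
oxide / glass × 100 gives the wt %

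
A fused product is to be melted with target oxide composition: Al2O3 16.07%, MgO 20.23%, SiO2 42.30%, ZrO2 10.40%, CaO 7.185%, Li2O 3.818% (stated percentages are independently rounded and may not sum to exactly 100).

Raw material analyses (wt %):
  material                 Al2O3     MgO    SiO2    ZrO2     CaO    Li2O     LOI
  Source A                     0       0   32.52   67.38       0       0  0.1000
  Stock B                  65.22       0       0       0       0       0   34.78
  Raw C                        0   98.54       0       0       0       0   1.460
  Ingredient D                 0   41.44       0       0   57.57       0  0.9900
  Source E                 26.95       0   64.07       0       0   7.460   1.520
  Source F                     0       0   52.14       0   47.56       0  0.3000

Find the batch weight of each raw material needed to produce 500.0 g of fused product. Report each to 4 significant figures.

Each numeric step runs at full float precision from first step to last — values along the way are shown, with 4-significant-digit rounding, between the steps — every reported result undergoes a single rounding; derived quantities (yield, six oxide percentages, the totals, glass mass, LOI) are carried using the weight values on 500.0 g of glass in exact precision, as they appear in the question or the answer.
Target masses of each oxide per 500.0 g fused product:
  Al2O3: 16.07% × 500.0 = 80.35 g
  MgO: 20.23% × 500.0 = 101.2 g
  SiO2: 42.30% × 500.0 = 211.5 g
  ZrO2: 10.40% × 500.0 = 52.00 g
  CaO: 7.185% × 500.0 = 35.92 g
  Li2O: 3.818% × 500.0 = 19.09 g
A balance pass over the oxides, working from each reported weight, under the basis named above (target by target, the sums agree given rounding of the digits):
  Al2O3: 17.46·0.6522 + 255.9·0.2695 = 80.35 g (target 80.35 g)
  MgO: 91.36·0.9854 + 26.83·0.4144 = 101.1 g (target 101.2 g)
  SiO2: 77.17·0.3252 + 255.9·0.6407 + 43.06·0.5214 = 211.5 g (target 211.5 g)
  ZrO2: 77.17·0.6738 = 52.00 g (target 52.00 g)
  CaO: 26.83·0.5757 + 43.06·0.4756 = 35.93 g (target 35.92 g)
  Li2O: 255.9·0.07460 = 19.09 g (target 19.09 g)
Glass-mass bookkeeping: total batch − LOI = 500.0 g (the targets, summed, come to 500.0 g; with the basis standing at 500.0 g — differing by rounding only).
Summing the batch: Σ batch = 511.8 g; LOI loss = Σ batch·LOI = 11.77 g; the yield ratio, glass ÷ batch: 97.70%.

Batch per 500.0 g fused product:
  Source A: 77.17 g
  Stock B: 17.46 g
  Raw C: 91.36 g
  Ingredient D: 26.83 g
  Source E: 255.9 g
  Source F: 43.06 g
Total batch = 511.8 g; LOI loss = 11.77 g; yield = 97.70%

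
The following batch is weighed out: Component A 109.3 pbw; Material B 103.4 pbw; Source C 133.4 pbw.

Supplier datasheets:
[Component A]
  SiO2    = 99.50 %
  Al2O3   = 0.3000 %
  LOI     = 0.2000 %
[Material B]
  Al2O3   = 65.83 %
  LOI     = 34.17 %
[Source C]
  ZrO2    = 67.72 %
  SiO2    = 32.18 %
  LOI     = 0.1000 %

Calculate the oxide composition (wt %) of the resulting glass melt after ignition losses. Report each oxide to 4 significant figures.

Every computation keeps exact precision from first step to last. Mid-chain values appear, rounded to four significant digits, in the working. Every reported figure sees exactly one rounding; derived quantities, including LOI, yield, the three compositions, glass mass, the totals, are recomputed from the weighed amounts at 310.4 pbw of glass at full float precision, precisely as stated by the question or the answer.
Oxide masses out of the charge:
  ZrO2: 133.4·0.6772 = 90.34 pbw
  SiO2: 109.3·0.9950 + 133.4·0.3218 = 151.7 pbw
  Al2O3: 109.3·0.003000 + 103.4·0.6583 = 68.40 pbw
LOI: 109.3·0.002000 + 103.4·0.3417 + 133.4·0.001000 = 35.68 pbw
Net of LOI, the glass mass = 346.1 − 35.68 = 310.4 pbw (= Σ oxide masses)
percent share: oxide ÷ glass, ×100

Glass mass = 310.4 pbw (batch 346.1 − LOI 35.68).
Composition: ZrO2 29.10%, SiO2 48.86%, Al2O3 22.03%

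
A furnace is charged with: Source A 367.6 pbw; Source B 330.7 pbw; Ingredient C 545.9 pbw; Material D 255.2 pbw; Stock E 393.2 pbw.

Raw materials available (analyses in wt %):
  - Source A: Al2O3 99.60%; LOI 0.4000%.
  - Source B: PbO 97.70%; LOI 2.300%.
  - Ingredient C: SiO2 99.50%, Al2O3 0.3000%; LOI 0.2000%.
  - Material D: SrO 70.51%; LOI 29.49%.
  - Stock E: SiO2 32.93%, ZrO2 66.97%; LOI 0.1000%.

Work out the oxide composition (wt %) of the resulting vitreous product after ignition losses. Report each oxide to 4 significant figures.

Glass mass = 1807 pbw (batch 1893 − LOI 85.82).
Composition: PbO 17.88%, SrO 9.959%, SiO2 37.23%, ZrO2 14.57%, Al2O3 20.35%

Values along the way are displayed rounded to four significant figures in the printout; every computation keeps exact precision through every step — a single rounding produces every reported figure — derived quantities (five oxide percentages, LOI, the totals, net glass mass, yield) are computed at full precision starting from the weights on 1807 pbw of glass as set out in either problem or answer.
Mass of each oxide from the mix:
  PbO: 330.7·0.9770 = 323.1 pbw
  SrO: 255.2·0.7051 = 179.9 pbw
  SiO2: 545.9·0.9950 + 393.2·0.3293 = 672.7 pbw
  ZrO2: 393.2·0.6697 = 263.3 pbw
  Al2O3: 367.6·0.9960 + 545.9·0.003000 = 367.8 pbw
LOI: 367.6·0.004000 + 330.7·0.02300 + 545.9·0.002000 + 255.2·0.2949 + 393.2·0.001000 = 85.82 pbw
Net of LOI, the glass mass = 1893 − 85.82 = 1807 pbw (consistent with Σ oxide mass)
oxide / glass × 100 gives the wt %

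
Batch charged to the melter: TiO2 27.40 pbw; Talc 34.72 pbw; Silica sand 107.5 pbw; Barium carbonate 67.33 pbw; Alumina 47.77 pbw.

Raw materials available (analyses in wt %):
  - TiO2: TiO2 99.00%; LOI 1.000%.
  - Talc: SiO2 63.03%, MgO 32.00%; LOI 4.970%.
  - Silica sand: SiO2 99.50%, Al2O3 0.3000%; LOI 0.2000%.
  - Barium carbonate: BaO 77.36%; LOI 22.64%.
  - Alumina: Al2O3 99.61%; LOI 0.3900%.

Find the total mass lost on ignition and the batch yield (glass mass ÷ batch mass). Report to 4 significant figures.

The whole derivation maintains exact precision at every stage. Intermediates are shown, with 4-significant-figure rounding, when written out. Each reported result includes exactly one rounding. Derived quantities, including net glass mass, the five compositions, the totals, the yield, ignition loss, are computed starting from the weights at 267.1 pbw of glass at exact precision as given in the question or the answer.
Each material's LOI contribution:
  TiO2: 27.40 × 0.01000 = 0.2740 pbw
  Talc: 34.72 × 0.04970 = 1.726 pbw
  Silica sand: 107.5 × 0.002000 = 0.2150 pbw
  Barium carbonate: 67.33 × 0.2264 = 15.24 pbw
  Alumina: 47.77 × 0.003900 = 0.1863 pbw
Total LOI = 17.64 pbw
Glass = batch − LOI = 284.7 − 17.64 = 267.1 pbw

LOI loss = 17.64 pbw; glass = 267.1 pbw; yield = 93.80%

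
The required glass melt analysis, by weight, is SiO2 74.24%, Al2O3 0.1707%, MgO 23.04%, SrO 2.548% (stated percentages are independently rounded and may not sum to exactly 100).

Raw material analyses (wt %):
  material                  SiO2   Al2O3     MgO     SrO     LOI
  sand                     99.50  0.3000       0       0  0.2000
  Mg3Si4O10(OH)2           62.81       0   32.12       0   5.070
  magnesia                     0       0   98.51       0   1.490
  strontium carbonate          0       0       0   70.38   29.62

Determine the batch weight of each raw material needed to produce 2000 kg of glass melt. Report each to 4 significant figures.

Batch per 2000 kg glass melt:
  sand: 1138 kg
  Mg3Si4O10(OH)2: 561.2 kg
  magnesia: 284.8 kg
  strontium carbonate: 72.41 kg
Total batch = 2056 kg; LOI loss = 56.42 kg; yield = 97.26%

Mid-chain values are printed rounded off to 4 significant figures on the page; the whole derivation maintains full float precision from first step to last — each reported figure sees exactly one rounding. The derived quantities, which include the totals, the yield, ignition loss, net glass mass, the four compositions, are recomputed in full float precision, as they appear in the problem or answer text, starting from the weights for 2000 kg of glass.
Target oxide masses per 2000 kg glass melt:
  SiO2: 74.24% × 2000 = 1485 kg
  Al2O3: 0.1707% × 2000 = 3.414 kg
  MgO: 23.04% × 2000 = 460.8 kg
  SrO: 2.548% × 2000 = 50.96 kg
Per-oxide balance check per the reported batch figures, per the basis as stated (summed amounts equal target values once rounding is allowed for):
  SiO2: 1138·0.9950 + 561.2·0.6281 = 1485 kg (target 1485 kg)
  Al2O3: 1138·0.003000 = 3.414 kg (target 3.414 kg)
  MgO: 561.2·0.3212 + 284.8·0.9851 = 460.8 kg (target 460.8 kg)
  SrO: 72.41·0.7038 = 50.96 kg (target 50.96 kg)
Glass-mass closure: whole batch net of LOI = 2000 kg (summing oxide targets gives 2000 kg; with the basis standing at 2000 kg — deltas are rounding alone).
Whole-batch sum: Σ batch = 2056 kg; the LOI term Σ batch·LOI equals 56.42 kg; as yield: glass ÷ batch → 97.26%.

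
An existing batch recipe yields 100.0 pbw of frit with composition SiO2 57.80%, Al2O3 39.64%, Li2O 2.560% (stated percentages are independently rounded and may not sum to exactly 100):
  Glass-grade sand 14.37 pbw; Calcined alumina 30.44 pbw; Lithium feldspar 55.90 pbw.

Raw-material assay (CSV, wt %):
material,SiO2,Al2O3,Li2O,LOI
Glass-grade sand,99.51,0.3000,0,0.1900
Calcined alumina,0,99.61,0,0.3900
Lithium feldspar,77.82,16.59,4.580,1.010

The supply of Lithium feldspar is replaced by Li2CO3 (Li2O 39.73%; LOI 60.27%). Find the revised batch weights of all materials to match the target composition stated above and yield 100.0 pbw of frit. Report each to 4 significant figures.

Revised batch per 100.0 pbw frit:
  Glass-grade sand: 58.08 pbw
  Calcined alumina: 39.62 pbw
  Li2CO3: 6.443 pbw
Total batch = 104.1 pbw; LOI loss = 4.148 pbw

The intermediate values are shown with 4-significant-figure rounding on the page. Full precision is maintained through every step — every reported number carries a single rounding — derived quantities (three oxide percentages, totals, LOI, yield, net glass mass) are recomputed in full float precision using the weight values for 100.0 pbw of glass, as given in the question or the answer.
Target masses of each oxide per 100.0 pbw frit:
  SiO2: 57.80% × 100.0 = 57.80 pbw
  Al2O3: 39.64% × 100.0 = 39.64 pbw
  Li2O: 2.560% × 100.0 = 2.560 pbw
A balance pass over the oxides, given the weights on record, on the stated basis (each sum matches its target mass once rounding is allowed for):
  SiO2: 58.08·0.9951 = 57.80 pbw (target 57.80 pbw)
  Al2O3: 58.08·0.003000 + 39.62·0.9961 = 39.64 pbw (target 39.64 pbw)
  Li2O: 6.443·0.3973 = 2.560 pbw (target 2.560 pbw)
Consistency of the glass mass: whole batch net of LOI = 99.99 pbw (summing oxide targets gives 100.0 pbw; against the stated basis, 100.0 pbw — gaps are rounding artifacts).
Whole-batch sum: Σ batch = 104.1 pbw; Σ batch·LOI gives LOI loss = 4.148 pbw; yield = glass ÷ total batch = 96.02%.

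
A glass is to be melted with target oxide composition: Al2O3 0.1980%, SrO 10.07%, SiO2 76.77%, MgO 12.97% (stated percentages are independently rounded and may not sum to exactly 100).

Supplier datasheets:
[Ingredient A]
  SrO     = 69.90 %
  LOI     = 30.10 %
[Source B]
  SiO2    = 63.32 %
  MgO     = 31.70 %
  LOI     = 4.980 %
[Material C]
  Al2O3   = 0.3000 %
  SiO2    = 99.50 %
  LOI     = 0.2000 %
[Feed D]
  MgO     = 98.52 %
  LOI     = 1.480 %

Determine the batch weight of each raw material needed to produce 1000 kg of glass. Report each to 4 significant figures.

Batch per 1000 kg glass:
  Ingredient A: 144.1 kg
  Source B: 175.3 kg
  Material C: 660.0 kg
  Feed D: 75.24 kg
Total batch = 1055 kg; LOI loss = 54.54 kg; yield = 94.83%

In-progress results appear rounded to 4 significant digits; each numeric step holds full float precision all the way through; each reported figure carries a single rounding; all derived quantities, which include ignition loss, glass mass, the totals, the four compositions, the yield, are rebuilt at full float precision, exactly as printed in the problem or answer text, starting from the weights on 1000 kg of glass.
Target masses of each oxide per 1000 kg glass:
  Al2O3: 0.1980% × 1000 = 1.980 kg
  SrO: 10.07% × 1000 = 100.7 kg
  SiO2: 76.77% × 1000 = 767.7 kg
  MgO: 12.97% × 1000 = 129.7 kg
Mass-balance tally per oxide given the weights on record, per the basis as stated (sums match the target masses net of answer rounding effects):
  Al2O3: 660.0·0.003000 = 1.980 kg (target 1.980 kg)
  SrO: 144.1·0.6990 = 100.7 kg (target 100.7 kg)
  SiO2: 175.3·0.6332 + 660.0·0.9950 = 767.7 kg (target 767.7 kg)
  MgO: 175.3·0.3170 + 75.24·0.9852 = 129.7 kg (target 129.7 kg)
Glass mass check: net batch after ignition = 1000 kg (summing oxide targets gives 1000 kg; stated basis 1000 kg — a pure rounding effect).
Batch grand total — Σ batch = 1055 kg; ignition loss, Σ(batch × LOI) = 54.54 kg; the yield ratio, glass ÷ batch: 94.83%.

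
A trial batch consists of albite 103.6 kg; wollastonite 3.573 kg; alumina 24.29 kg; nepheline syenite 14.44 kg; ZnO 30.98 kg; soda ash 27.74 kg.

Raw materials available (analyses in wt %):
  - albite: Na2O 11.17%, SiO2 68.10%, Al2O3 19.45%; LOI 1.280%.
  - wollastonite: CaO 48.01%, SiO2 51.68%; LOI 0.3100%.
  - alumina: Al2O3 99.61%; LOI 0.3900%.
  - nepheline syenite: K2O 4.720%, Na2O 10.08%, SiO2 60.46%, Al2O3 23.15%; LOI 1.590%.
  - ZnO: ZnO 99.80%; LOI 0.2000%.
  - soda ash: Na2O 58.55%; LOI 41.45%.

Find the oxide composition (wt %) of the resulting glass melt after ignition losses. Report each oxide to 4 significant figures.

The whole derivation keeps full precision from start to finish — intermediates are printed, rounded to four significant figures, across the worked steps — each reported number is rounded a single time; derived quantities, which include the six compositions, glass mass, yield, ignition loss, the totals, are recomputed in exact precision, as they appear in question or answer, using the weight values at 191.4 kg of glass.
Per-oxide mass from batch:
  K2O: 14.44·0.04720 = 0.6816 kg
  Na2O: 103.6·0.1117 + 14.44·0.1008 + 27.74·0.5855 = 29.27 kg
  CaO: 3.573·0.4801 = 1.715 kg
  SiO2: 103.6·0.6810 + 3.573·0.5168 + 14.44·0.6046 = 81.13 kg
  Al2O3: 103.6·0.1945 + 24.29·0.9961 + 14.44·0.2315 = 47.69 kg
  ZnO: 30.98·0.9980 = 30.92 kg
LOI: 103.6·0.01280 + 3.573·0.003100 + 24.29·0.003900 + 14.44·0.01590 + 30.98·0.002000 + 27.74·0.4145 = 13.22 kg
batch − LOI leaves glass = 204.6 − 13.22 = 191.4 kg (the oxide masses sum to this)
wt %: oxide over glass, times 100

Glass mass = 191.4 kg (batch 204.6 − LOI 13.22).
Composition: K2O 0.3561%, Na2O 15.29%, CaO 0.8962%, SiO2 42.39%, Al2O3 24.92%, ZnO 16.15%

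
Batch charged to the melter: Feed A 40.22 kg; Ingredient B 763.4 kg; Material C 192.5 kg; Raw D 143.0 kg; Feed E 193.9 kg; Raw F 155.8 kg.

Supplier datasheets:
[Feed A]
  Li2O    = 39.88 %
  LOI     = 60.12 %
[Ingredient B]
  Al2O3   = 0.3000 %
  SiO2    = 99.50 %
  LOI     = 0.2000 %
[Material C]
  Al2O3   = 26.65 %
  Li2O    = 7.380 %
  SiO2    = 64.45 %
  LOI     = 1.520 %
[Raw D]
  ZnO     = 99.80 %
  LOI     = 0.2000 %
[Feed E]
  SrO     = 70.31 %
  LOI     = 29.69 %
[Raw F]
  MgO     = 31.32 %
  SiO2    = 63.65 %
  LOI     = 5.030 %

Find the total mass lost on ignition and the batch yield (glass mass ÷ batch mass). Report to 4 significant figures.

Each numeric step keeps full float precision from first step to last. Mid-chain values are shown, with 4-significant-digit rounding, at each printed step. Each reported number receives exactly one rounding; all derived quantities, which include six oxide percentages, LOI, glass mass, the yield, totals, are recomputed in exact precision, as they appear in question or answer, from the weighed amounts per 1394 kg of glass.
Loss on ignition, line by line:
  Feed A: 40.22 × 0.6012 = 24.18 kg
  Ingredient B: 763.4 × 0.002000 = 1.527 kg
  Material C: 192.5 × 0.01520 = 2.926 kg
  Raw D: 143.0 × 0.002000 = 0.2860 kg
  Feed E: 193.9 × 0.2969 = 57.57 kg
  Raw F: 155.8 × 0.05030 = 7.837 kg
Total LOI = 94.32 kg
Glass = batch − LOI = 1489 − 94.32 = 1394 kg

LOI loss = 94.32 kg; glass = 1394 kg; yield = 93.66%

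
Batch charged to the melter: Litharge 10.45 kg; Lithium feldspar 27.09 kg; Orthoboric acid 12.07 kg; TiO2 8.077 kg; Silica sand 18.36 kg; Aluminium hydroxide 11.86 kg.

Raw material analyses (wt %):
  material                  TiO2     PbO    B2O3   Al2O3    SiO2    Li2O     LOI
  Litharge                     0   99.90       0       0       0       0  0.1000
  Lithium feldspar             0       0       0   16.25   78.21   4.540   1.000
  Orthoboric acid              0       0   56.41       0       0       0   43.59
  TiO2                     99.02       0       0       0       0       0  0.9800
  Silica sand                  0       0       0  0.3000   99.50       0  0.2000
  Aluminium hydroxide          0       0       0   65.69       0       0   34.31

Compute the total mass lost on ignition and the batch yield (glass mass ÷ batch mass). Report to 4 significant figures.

LOI loss = 9.728 kg; glass = 78.18 kg; yield = 88.93%

Intermediates are shown with 4-significant-figure rounding across the worked steps; the whole derivation runs at full precision at all times. Every reported value takes a single rounding — all derived quantities are re-derived using the weight values on 78.18 kg of glass at exact precision (LOI, totals, net glass mass, the yield, six oxide percentages) exactly as printed in the problem or the answer.
Each material's LOI contribution:
  Litharge: 10.45 × 0.001000 = 0.01045 kg
  Lithium feldspar: 27.09 × 0.01000 = 0.2709 kg
  Orthoboric acid: 12.07 × 0.4359 = 5.261 kg
  TiO2: 8.077 × 0.009800 = 0.07915 kg
  Silica sand: 18.36 × 0.002000 = 0.03672 kg
  Aluminium hydroxide: 11.86 × 0.3431 = 4.069 kg
Total LOI = 9.728 kg
Glass = batch − LOI = 87.91 − 9.728 = 78.18 kg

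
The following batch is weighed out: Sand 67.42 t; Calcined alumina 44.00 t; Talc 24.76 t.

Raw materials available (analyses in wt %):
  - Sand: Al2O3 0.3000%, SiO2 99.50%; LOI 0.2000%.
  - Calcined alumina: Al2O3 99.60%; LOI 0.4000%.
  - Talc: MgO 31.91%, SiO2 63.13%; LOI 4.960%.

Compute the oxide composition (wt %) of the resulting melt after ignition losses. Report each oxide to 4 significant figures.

Each numeric step runs at full float precision at each step; the intermediate values are rounded to 4 significant figures as shown. Every reported value is rounded exactly once; the derived quantities (yield, ignition loss, net glass mass, three oxide percentages, totals) are re-derived from the weighed amounts for 134.6 t of glass at exact precision exactly as printed in the question or the answer.
What the batch supplies per oxide:
  Al2O3: 67.42·0.003000 + 44.00·0.9960 = 44.03 t
  MgO: 24.76·0.3191 = 7.901 t
  SiO2: 67.42·0.9950 + 24.76·0.6313 = 82.71 t
LOI: 67.42·0.002000 + 44.00·0.004000 + 24.76·0.04960 = 1.539 t
Net of LOI, the glass mass = 136.2 − 1.539 = 134.6 t (equal to the oxide-mass sum)
wt %: oxide over glass, times 100

Glass mass = 134.6 t (batch 136.2 − LOI 1.539).
Composition: Al2O3 32.70%, MgO 5.868%, SiO2 61.43%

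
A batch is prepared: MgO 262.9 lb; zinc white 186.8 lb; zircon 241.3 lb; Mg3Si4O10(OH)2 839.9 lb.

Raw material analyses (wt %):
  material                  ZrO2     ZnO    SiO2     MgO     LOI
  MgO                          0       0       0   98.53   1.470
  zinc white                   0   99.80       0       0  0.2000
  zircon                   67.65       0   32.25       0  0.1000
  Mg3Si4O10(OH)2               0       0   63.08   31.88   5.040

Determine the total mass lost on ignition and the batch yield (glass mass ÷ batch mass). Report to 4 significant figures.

All arithmetic keeps full float precision at all times; intermediates appear with 4-significant-figure rounding across the worked steps. Each reported result undergoes a single rounding — derived quantities, including the yield, glass mass, the four compositions, totals, ignition loss, are computed from the weighed amounts per 1484 lb of glass at exact precision, as quoted within question or answer.
Material-by-material LOI:
  MgO: 262.9 × 0.01470 = 3.865 lb
  zinc white: 186.8 × 0.002000 = 0.3736 lb
  zircon: 241.3 × 0.001000 = 0.2413 lb
  Mg3Si4O10(OH)2: 839.9 × 0.05040 = 42.33 lb
Total LOI = 46.81 lb
Glass = batch − LOI = 1531 − 46.81 = 1484 lb

LOI loss = 46.81 lb; glass = 1484 lb; yield = 96.94%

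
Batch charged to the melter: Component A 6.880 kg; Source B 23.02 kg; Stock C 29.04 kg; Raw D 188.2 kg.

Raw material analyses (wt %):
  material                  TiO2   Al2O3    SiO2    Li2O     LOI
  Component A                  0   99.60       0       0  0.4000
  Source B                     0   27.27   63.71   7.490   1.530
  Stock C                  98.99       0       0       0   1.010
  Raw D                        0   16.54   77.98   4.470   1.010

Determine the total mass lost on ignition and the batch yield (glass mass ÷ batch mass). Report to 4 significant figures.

LOI loss = 2.574 kg; glass = 244.6 kg; yield = 98.96%

Each numeric step keeps exact precision from start to finish; the intermediate values are shown with 4-significant-digit rounding at each printed step; each reported figure is rounded just once; the derived quantities are carried in exact precision (yield, LOI, net glass mass, four oxide percentages, totals) from the weighed amounts for 244.6 kg of glass precisely as stated by the problem or the answer.
LOI of each material in turn:
  Component A: 6.880 × 0.004000 = 0.02752 kg
  Source B: 23.02 × 0.01530 = 0.3522 kg
  Stock C: 29.04 × 0.01010 = 0.2933 kg
  Raw D: 188.2 × 0.01010 = 1.901 kg
Total LOI = 2.574 kg
Glass = batch − LOI = 247.1 − 2.574 = 244.6 kg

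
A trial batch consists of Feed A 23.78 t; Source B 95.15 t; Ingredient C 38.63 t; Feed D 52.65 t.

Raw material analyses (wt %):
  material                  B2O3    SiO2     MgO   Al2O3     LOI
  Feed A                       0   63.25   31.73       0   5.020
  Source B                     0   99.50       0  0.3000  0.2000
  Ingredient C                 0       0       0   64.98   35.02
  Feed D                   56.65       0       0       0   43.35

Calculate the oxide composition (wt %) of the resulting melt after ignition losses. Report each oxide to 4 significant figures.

Glass mass = 172.5 t (batch 210.2 − LOI 37.74).
Composition: B2O3 17.29%, SiO2 63.61%, MgO 4.375%, Al2O3 14.72%

The intermediate values appear rounded off to 4 significant digits when written out. All arithmetic holds full float precision from start to finish; every reported figure undergoes a single rounding; the derived quantities, including the four compositions, yield, totals, LOI, glass mass, are rebuilt using the weight values at 172.5 t of glass in exact precision, as given in question or answer.
Oxide-by-oxide delivered mass:
  B2O3: 52.65·0.5665 = 29.83 t
  SiO2: 23.78·0.6325 + 95.15·0.9950 = 109.7 t
  MgO: 23.78·0.3173 = 7.545 t
  Al2O3: 95.15·0.003000 + 38.63·0.6498 = 25.39 t
LOI: 23.78·0.05020 + 95.15·0.002000 + 38.63·0.3502 + 52.65·0.4335 = 37.74 t
Glass mass = batch − LOI = 210.2 − 37.74 = 172.5 t (equal to the oxide-mass sum)
wt % = oxide mass / glass mass × 100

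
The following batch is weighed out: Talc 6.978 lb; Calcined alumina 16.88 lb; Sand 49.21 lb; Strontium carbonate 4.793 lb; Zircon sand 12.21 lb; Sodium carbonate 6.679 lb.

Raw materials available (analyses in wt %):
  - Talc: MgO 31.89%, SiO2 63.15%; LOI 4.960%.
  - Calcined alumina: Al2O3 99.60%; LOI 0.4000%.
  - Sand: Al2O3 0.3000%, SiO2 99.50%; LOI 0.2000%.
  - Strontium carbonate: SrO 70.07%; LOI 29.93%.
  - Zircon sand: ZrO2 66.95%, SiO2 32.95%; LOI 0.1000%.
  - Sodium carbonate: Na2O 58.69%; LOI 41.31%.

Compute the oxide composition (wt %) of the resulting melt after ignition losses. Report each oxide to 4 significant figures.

Glass mass = 92.03 lb (batch 96.75 − LOI 4.718).
Composition: MgO 2.418%, ZrO2 8.882%, Na2O 4.259%, SrO 3.649%, Al2O3 18.43%, SiO2 62.36%

Full precision is kept throughout — intermediates appear, rounded to 4 significant figures, at each printed step — each reported result sees exactly one rounding. Derived quantities (LOI, net glass mass, the totals, the yield, six oxide percentages) are computed from the batch weights at 92.03 lb of glass at full precision as given in the question or the answer.
Mass of each oxide from the mix:
  MgO: 6.978·0.3189 = 2.225 lb
  ZrO2: 12.21·0.6695 = 8.175 lb
  Na2O: 6.679·0.5869 = 3.920 lb
  SrO: 4.793·0.7007 = 3.358 lb
  Al2O3: 16.88·0.9960 + 49.21·0.003000 = 16.96 lb
  SiO2: 6.978·0.6315 + 49.21·0.9950 + 12.21·0.3295 = 57.39 lb
LOI: 6.978·0.04960 + 16.88·0.004000 + 49.21·0.002000 + 4.793·0.2993 + 12.21·0.001000 + 6.679·0.4131 = 4.718 lb
The glass mass, total less LOI, = 96.75 − 4.718 = 92.03 lb (matching Σ of the oxides)
percent share: oxide ÷ glass, ×100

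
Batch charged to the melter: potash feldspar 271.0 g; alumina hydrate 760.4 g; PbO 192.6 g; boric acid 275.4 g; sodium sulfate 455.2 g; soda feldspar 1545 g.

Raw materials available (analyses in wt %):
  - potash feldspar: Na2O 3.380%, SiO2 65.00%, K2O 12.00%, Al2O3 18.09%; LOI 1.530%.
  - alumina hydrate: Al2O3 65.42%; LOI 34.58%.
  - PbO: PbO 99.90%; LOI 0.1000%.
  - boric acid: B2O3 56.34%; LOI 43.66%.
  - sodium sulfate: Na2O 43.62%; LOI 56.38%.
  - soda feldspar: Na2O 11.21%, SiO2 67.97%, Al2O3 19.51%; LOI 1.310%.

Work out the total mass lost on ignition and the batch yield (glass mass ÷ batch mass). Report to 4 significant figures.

All arithmetic holds full float precision through the solve — working values appear rounded off to 4 significant figures alongside each step. Each reported figure carries a single rounding — derived quantities, which include glass mass, LOI, yield, the totals, six oxide percentages, are computed at exact precision, as they appear in the question or the answer, from the weighed amounts on 2835 g of glass.
LOI of each material in turn:
  potash feldspar: 271.0 × 0.01530 = 4.146 g
  alumina hydrate: 760.4 × 0.3458 = 262.9 g
  PbO: 192.6 × 0.001000 = 0.1926 g
  boric acid: 275.4 × 0.4366 = 120.2 g
  sodium sulfate: 455.2 × 0.5638 = 256.6 g
  soda feldspar: 1545 × 0.01310 = 20.24 g
Total LOI = 664.4 g
Glass = batch − LOI = 3500 − 664.4 = 2835 g

LOI loss = 664.4 g; glass = 2835 g; yield = 81.01%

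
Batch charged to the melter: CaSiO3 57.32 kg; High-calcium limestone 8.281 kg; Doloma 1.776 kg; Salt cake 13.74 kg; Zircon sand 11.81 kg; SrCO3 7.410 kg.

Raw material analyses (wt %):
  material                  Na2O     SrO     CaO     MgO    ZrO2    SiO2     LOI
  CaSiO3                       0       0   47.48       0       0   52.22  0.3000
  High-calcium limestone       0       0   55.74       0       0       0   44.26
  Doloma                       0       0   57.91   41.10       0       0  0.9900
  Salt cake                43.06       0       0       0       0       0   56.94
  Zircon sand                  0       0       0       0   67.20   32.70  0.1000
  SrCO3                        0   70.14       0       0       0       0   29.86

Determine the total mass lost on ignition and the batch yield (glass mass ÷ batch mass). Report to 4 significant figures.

Mid-chain values are printed, rounded to four significant figures, as written. The working math keeps exact precision in every operation. Every reported result receives exactly one rounding — derived quantities, including net glass mass, yield, the totals, ignition loss, six oxide percentages, are re-derived from the weighed amounts for 86.43 kg of glass in full float precision, exactly as shown in problem or answer.
Ignition loss by material:
  CaSiO3: 57.32 × 0.003000 = 0.1720 kg
  High-calcium limestone: 8.281 × 0.4426 = 3.665 kg
  Doloma: 1.776 × 0.009900 = 0.01758 kg
  Salt cake: 13.74 × 0.5694 = 7.824 kg
  Zircon sand: 11.81 × 0.001000 = 0.01181 kg
  SrCO3: 7.410 × 0.2986 = 2.213 kg
Total LOI = 13.90 kg
Glass = batch − LOI = 100.3 − 13.90 = 86.43 kg

LOI loss = 13.90 kg; glass = 86.43 kg; yield = 86.14%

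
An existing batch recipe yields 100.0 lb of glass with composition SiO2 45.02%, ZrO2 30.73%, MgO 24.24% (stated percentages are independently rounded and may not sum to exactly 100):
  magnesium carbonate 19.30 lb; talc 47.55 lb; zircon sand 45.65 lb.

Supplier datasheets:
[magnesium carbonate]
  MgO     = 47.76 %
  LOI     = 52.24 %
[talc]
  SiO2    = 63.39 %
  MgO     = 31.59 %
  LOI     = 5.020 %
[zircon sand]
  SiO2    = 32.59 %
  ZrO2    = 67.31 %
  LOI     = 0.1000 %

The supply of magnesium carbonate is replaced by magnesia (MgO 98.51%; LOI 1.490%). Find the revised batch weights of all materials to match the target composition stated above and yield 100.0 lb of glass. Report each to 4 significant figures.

Revised batch per 100.0 lb glass:
  magnesia: 9.359 lb
  talc: 47.55 lb
  zircon sand: 45.65 lb
Total batch = 102.6 lb; LOI loss = 2.572 lb

Mid-chain values are printed, with 4-significant-figure rounding, alongside each step. All arithmetic maintains full float precision in every operation. Every reported figure takes exactly one rounding; all derived quantities are recomputed in exact precision (the totals, net glass mass, LOI, the yield, three oxide percentages) from the weighed amounts for 100.0 lb of glass exactly as shown in the question or the answer.
The oxide mass targets at 100.0 lb glass:
  SiO2: 45.02% × 100.0 = 45.02 lb
  ZrO2: 30.73% × 100.0 = 30.73 lb
  MgO: 24.24% × 100.0 = 24.24 lb
Verifying the oxide balance per the reported batch figures, against the basis in use (target by target, the sums agree net of answer rounding effects):
  SiO2: 47.55·0.6339 + 45.65·0.3259 = 45.02 lb (target 45.02 lb)
  ZrO2: 45.65·0.6731 = 30.73 lb (target 30.73 lb)
  MgO: 9.359·0.9851 + 47.55·0.3159 = 24.24 lb (target 24.24 lb)
Glass-mass sanity pass: Σ batch − LOI loss = 99.99 lb (the Σ of target masses is 99.99 lb; versus the stated basis of 100.0 lb — rounding explains the deltas).
Summing the batch: Σ batch = 102.6 lb; loss to ignition Σ batch·LOI = 2.572 lb; glass ÷ batch gives a yield of 97.49%.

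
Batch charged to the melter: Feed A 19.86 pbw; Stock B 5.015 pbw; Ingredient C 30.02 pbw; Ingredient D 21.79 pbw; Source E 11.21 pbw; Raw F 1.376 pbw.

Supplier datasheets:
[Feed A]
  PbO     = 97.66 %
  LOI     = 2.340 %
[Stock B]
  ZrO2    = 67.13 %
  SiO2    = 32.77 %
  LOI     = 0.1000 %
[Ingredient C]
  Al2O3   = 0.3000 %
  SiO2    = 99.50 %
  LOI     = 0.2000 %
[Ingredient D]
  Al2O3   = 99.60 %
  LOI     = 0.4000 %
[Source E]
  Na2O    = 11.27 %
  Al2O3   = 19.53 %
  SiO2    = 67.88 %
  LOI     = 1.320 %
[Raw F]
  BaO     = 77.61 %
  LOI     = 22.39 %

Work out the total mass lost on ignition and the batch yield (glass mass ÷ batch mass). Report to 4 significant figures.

LOI loss = 1.073 pbw; glass = 88.20 pbw; yield = 98.80%

All internal work holds full precision in every operation; the intermediate values are printed, rounded to 4 significant digits, when written out; every reported result is rounded exactly once. All derived quantities are re-derived at full precision (the six compositions, yield, totals, net glass mass, ignition loss) from the batch weights at 88.20 pbw of glass precisely as stated by the problem or answer text.
Loss on ignition, line by line:
  Feed A: 19.86 × 0.02340 = 0.4647 pbw
  Stock B: 5.015 × 0.001000 = 0.005015 pbw
  Ingredient C: 30.02 × 0.002000 = 0.06004 pbw
  Ingredient D: 21.79 × 0.004000 = 0.08716 pbw
  Source E: 11.21 × 0.01320 = 0.1480 pbw
  Raw F: 1.376 × 0.2239 = 0.3081 pbw
Total LOI = 1.073 pbw
Glass = batch − LOI = 89.27 − 1.073 = 88.20 pbw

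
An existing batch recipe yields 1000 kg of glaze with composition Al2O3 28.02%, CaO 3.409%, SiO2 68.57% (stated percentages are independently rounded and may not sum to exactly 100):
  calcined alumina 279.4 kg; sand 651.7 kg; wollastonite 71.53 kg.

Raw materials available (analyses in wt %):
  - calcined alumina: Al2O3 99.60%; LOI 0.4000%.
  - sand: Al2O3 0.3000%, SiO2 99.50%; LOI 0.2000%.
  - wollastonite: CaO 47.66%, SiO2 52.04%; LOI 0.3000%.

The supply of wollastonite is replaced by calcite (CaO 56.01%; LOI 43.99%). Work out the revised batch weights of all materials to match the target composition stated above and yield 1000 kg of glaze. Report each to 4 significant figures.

Revised batch per 1000 kg glaze:
  calcined alumina: 279.2 kg
  sand: 689.1 kg
  calcite: 60.86 kg
Total batch = 1029 kg; LOI loss = 29.27 kg

Full float precision is maintained at all times — in-progress results are printed rounded off to 4 significant digits at each printed step — every reported value sees exactly one rounding. The derived quantities are recomputed at full float precision (LOI, totals, yield, the three compositions, glass mass) using the weight values at 1000 kg of glass precisely as stated by either problem or answer.
Oxide mass targets, per 1000 kg glaze:
  Al2O3: 28.02% × 1000 = 280.2 kg
  CaO: 3.409% × 1000 = 34.09 kg
  SiO2: 68.57% × 1000 = 685.7 kg
Balance tally, oxide-wise, given the weights on record, versus the basis set out (summed amounts equal target values up to rounding of the answer):
  Al2O3: 279.2·0.9960 + 689.1·0.003000 = 280.2 kg (target 280.2 kg)
  CaO: 60.86·0.5601 = 34.09 kg (target 34.09 kg)
  SiO2: 689.1·0.9950 = 685.7 kg (target 685.7 kg)
Glass mass check: net batch after ignition = 999.9 kg (the Σ of target masses is 1000 kg; with the basis standing at 1000 kg — a pure rounding effect).
Summing the batch: Σ batch = 1029 kg; Σ batch·LOI gives LOI loss = 29.27 kg; yield: glass divided by total = 97.16%.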